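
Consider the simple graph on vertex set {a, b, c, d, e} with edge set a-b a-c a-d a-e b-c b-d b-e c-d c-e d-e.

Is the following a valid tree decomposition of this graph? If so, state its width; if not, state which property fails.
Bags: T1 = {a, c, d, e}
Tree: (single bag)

A tree decomposition must satisfy three properties: every vertex lies in some bag; for every edge, both endpoints lie together in some bag; and for every vertex, the bags containing it form a connected subtree. Here vertex b appears in no bag, so the decomposition is invalid.

No — vertex b appears in no bag.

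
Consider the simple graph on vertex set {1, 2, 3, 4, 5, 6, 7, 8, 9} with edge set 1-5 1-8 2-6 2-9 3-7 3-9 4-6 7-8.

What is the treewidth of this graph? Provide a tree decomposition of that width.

Each bag holds 2 vertices, so the decomposition has width 1, which upper-bounds the treewidth. Any graph with an edge has treewidth ≥ 1, and G has the edge 4–6. Therefore the treewidth is 1.

Treewidth 1.
One optimal decomposition is:
Bags: B1 = {4, 6}  B2 = {2, 6}  B3 = {2, 9}  B4 = {3, 9}  B5 = {3, 7}  B6 = {7, 8}  B7 = {1, 8}  B8 = {1, 5}
Tree: B1–B2, B2–B3, B3–B4, B4–B5, B5–B6, B6–B7, B7–B8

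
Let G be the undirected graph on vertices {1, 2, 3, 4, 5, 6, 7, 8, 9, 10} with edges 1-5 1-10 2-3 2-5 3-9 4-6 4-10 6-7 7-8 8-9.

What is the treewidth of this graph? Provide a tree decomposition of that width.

Treewidth 2.
Bags: B1 = {1, 4, 10}  B2 = {1, 4, 5}  B3 = {2, 4, 5}  B4 = {2, 3, 4}  B5 = {3, 4, 9}  B6 = {4, 8, 9}  B7 = {4, 7, 8}  B8 = {4, 6, 7}
Tree: B1–B2, B2–B3, B3–B4, B4–B5, B5–B6, B6–B7, B7–B8

The largest bag has 3 vertices, giving width 2; this decomposition certifies tw(G) ≤ 2. For the lower bound, G contains the cycle 4–10–1–5–2–3–9–8–7–6–4, so G is not a forest; only forests have treewidth ≤ 1, hence tw(G) ≥ 2. Combining the bounds, tw(G) = 2.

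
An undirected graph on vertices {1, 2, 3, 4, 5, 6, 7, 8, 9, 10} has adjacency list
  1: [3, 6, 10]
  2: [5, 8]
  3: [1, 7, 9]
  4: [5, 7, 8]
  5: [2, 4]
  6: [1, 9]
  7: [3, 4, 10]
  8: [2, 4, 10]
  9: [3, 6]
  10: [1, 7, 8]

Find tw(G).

2

A width-2 tree decomposition is:
Bags: B1 = {3, 6, 9}  B2 = {1, 3, 6}  B3 = {1, 3, 7}  B4 = {1, 7, 10}  B5 = {4, 7, 10}  B6 = {4, 8, 10}  B7 = {4, 5, 8}  B8 = {2, 5, 8}
Tree: B1–B2, B2–B3, B3–B4, B4–B5, B5–B6, B6–B7, B7–B8
The largest bag has 3 vertices, giving width 2; this decomposition certifies tw(G) ≤ 2. Since 9–6–1–3–9 is a cycle in G, G is not acyclic. Forests are exactly the graphs of treewidth ≤ 1, so tw(G) ≥ 2. Hence tw(G) = 2 exactly.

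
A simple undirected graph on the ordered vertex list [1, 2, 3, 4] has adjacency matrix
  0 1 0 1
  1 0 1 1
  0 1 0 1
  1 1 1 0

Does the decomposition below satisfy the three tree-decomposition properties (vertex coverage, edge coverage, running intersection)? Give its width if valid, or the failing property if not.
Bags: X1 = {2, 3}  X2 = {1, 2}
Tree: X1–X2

A tree decomposition must satisfy three properties: every vertex lies in some bag; for every edge, both endpoints lie together in some bag; and for every vertex, the bags containing it form a connected subtree. Here vertex 4 appears in no bag, so the decomposition is invalid.

No — vertex 4 appears in no bag.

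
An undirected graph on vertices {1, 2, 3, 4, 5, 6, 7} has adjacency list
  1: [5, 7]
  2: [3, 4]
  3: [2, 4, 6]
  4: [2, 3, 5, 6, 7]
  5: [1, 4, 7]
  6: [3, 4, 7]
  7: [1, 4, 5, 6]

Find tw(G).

2

A width-2 tree decomposition is:
Bags: B1 = {2, 3, 4}  B2 = {3, 4, 6}  B3 = {4, 6, 7}  B4 = {4, 5, 7}  B5 = {1, 5, 7}
Tree: B1–B2, B2–B3, B3–B4, B4–B5
Each bag holds 3 vertices, so the decomposition has width 2, which upper-bounds the treewidth. For the lower bound, the 3 vertices {1, 5, 7} are pairwise adjacent, and any tree decomposition puts a clique entirely inside one bag — forcing width ≥ 2. The upper and lower bounds meet at 2, so that is the treewidth.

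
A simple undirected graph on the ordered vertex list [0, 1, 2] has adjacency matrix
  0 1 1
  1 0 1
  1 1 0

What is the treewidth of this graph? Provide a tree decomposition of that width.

With just one bag of size 3, the width is 3 − 1 = 2, so tw(G) ≤ 2. On the other hand G contains the 3-clique {0, 1, 2}. A clique must lie in a single bag of any decomposition, so no decomposition can have width below 2. Combining the bounds, tw(G) = 2.

Treewidth 2.
One optimal decomposition is:
Bags: B1 = {0, 1, 2}
Tree: (single bag)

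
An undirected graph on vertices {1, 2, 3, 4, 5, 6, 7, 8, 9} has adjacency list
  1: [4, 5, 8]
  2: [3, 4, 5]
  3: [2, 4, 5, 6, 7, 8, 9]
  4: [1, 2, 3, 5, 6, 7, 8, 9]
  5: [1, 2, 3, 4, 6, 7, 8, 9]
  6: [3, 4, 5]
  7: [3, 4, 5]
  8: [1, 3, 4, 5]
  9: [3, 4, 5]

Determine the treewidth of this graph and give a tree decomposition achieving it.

The largest bag has 4 vertices, giving width 3; this decomposition certifies tw(G) ≤ 3. Conversely, {1, 4, 5, 8} is a clique of size 4, and the vertices of any clique must share a bag in every tree decomposition; so some bag has ≥ 4 vertices and tw(G) ≥ 3. The upper and lower bounds meet at 3, so that is the treewidth.

Treewidth 3.
One such decomposition:
Bags: B1 = {3, 4, 5, 9}  B2 = {3, 4, 5, 7}  B3 = {3, 4, 5, 6}  B4 = {2, 3, 4, 5}  B5 = {3, 4, 5, 8}  B6 = {1, 4, 5, 8}
Tree: B1–B2, B2–B3, B1–B4, B3–B5, B5–B6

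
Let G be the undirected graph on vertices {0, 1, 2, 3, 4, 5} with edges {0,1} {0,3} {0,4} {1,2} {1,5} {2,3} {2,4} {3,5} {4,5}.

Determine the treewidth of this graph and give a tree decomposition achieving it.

Treewidth 3.
One optimal decomposition is:
Bags: B1 = {0, 2, 3, 5}  B2 = {0, 2, 4, 5}  B3 = {0, 1, 2, 5}
Tree: B1–B2, B2–B3

Every bag has size at most 4, so the width is 4 − 1 = 3 and tw(G) ≤ 3. For the lower bound: the 4 vertex sets {0,3}, {2,4}, {5}, {1} are disjoint, each induces a connected subgraph, and every pair is joined by at least one edge of G. Contracting each set to a single vertex therefore yields K_{4} as a minor, and since treewidth is minor-monotone, tw(G) ≥ tw(K_{4}) = 3. The upper and lower bounds meet at 3, so that is the treewidth.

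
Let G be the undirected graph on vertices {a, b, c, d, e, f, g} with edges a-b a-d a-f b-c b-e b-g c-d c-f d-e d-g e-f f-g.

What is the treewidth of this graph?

3

A width-3 tree decomposition is:
Bags: B1 = {a, b, d, f}  B2 = {b, d, f, g}  B3 = {b, c, d, f}  B4 = {b, d, e, f}
Tree: B1–B2, B2–B3, B3–B4
The largest bag has 4 vertices, giving width 3; this decomposition certifies tw(G) ≤ 3. For the lower bound: the 4 vertex sets {a,f}, {d,g}, {b}, {c} are disjoint, each induces a connected subgraph, and every pair is joined by at least one edge of G. Contracting each set to a single vertex therefore yields K_{4} as a minor, and since treewidth is minor-monotone, tw(G) ≥ tw(K_{4}) = 3. The upper and lower bounds meet at 3, so that is the treewidth.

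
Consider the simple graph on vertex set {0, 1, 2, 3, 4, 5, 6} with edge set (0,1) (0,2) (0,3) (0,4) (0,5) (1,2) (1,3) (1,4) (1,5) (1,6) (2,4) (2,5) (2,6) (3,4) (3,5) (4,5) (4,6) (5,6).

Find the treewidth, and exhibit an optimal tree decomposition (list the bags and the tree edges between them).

Treewidth 4.
One optimal decomposition is:
Bags: B1 = {0, 1, 3, 4, 5}  B2 = {0, 1, 2, 4, 5}  B3 = {1, 2, 4, 5, 6}
Tree: B1–B2, B2–B3

Every bag has size at most 5, so the width is 5 − 1 = 4 and tw(G) ≤ 4. Conversely, {0, 1, 2, 4, 5} is a clique of size 5, and the vertices of any clique must share a bag in every tree decomposition; so some bag has ≥ 5 vertices and tw(G) ≥ 4. The upper and lower bounds meet at 4, so that is the treewidth.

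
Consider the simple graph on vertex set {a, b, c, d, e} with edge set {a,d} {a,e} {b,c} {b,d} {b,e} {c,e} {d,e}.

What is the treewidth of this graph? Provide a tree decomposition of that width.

Each bag holds 3 vertices, so the decomposition has width 2, which upper-bounds the treewidth. On the other hand G contains the 3-clique {a, d, e}. A clique must lie in a single bag of any decomposition, so no decomposition can have width below 2. Combining the bounds, tw(G) = 2.

Treewidth 2.
One optimal decomposition is:
Bags: B1 = {b, d, e}  B2 = {b, c, e}  B3 = {a, d, e}
Tree: B1–B2, B1–B3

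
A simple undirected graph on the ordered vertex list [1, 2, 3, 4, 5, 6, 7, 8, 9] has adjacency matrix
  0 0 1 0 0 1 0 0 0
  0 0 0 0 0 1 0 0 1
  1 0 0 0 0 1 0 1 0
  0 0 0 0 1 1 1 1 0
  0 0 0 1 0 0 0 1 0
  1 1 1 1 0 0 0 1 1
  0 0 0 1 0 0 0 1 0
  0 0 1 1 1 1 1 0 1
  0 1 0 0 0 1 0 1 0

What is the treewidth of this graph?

A width-2 tree decomposition is:
Bags: B1 = {4, 5, 8}  B2 = {4, 6, 8}  B3 = {3, 6, 8}  B4 = {6, 8, 9}  B5 = {2, 6, 9}  B6 = {4, 7, 8}  B7 = {1, 3, 6}
Tree: B1–B2, B2–B3, B2–B4, B4–B5, B2–B6, B3–B7
Each bag holds 3 vertices, so the decomposition has width 2, which upper-bounds the treewidth. Conversely, {4, 5, 8} is a clique of size 3, and the vertices of any clique must share a bag in every tree decomposition; so some bag has ≥ 3 vertices and tw(G) ≥ 2. The upper and lower bounds meet at 2, so that is the treewidth.

2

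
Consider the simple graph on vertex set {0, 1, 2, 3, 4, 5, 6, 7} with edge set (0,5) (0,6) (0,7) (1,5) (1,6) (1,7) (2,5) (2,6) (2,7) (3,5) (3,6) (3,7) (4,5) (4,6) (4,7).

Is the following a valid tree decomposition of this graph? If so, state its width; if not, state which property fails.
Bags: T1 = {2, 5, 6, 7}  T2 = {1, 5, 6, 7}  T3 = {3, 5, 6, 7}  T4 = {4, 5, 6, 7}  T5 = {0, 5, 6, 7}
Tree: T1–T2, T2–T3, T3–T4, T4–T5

Every vertex of G appears in some bag (union = {0, 1, 2, 3, 4, 5, 6, 7}); every edge is covered by a bag; and for each vertex v the set of bags containing v is connected in the bag tree. The decomposition is therefore valid. The largest bag has 4 vertices, so the width is 3.

Yes; width 3.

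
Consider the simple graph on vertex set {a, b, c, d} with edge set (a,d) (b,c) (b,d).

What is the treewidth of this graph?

1

A width-1 tree decomposition is:
Bags: B1 = {b, c}  B2 = {b, d}  B3 = {a, d}
Tree: B1–B2, B2–B3
Every bag has size at most 2, so the width is 2 − 1 = 1 and tw(G) ≤ 1. Since G has at least one edge (e.g. c–b), it is not an edgeless graph, so tw(G) ≥ 1. Therefore the treewidth is 1.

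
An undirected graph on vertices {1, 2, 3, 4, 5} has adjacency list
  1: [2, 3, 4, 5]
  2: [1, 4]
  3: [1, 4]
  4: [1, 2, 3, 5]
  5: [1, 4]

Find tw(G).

A width-2 tree decomposition is:
Bags: B1 = {1, 3, 4}  B2 = {1, 4, 5}  B3 = {1, 2, 4}
Tree: B1–B2, B2–B3
Each bag holds 3 vertices, so the decomposition has width 2, which upper-bounds the treewidth. Conversely, {1, 2, 4} is a clique of size 3, and the vertices of any clique must share a bag in every tree decomposition; so some bag has ≥ 3 vertices and tw(G) ≥ 2. Combining the bounds, tw(G) = 2.

2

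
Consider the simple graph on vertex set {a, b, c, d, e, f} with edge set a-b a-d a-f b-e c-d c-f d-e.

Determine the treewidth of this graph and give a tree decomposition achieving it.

Treewidth 2.
One such decomposition:
Bags: B1 = {a, b, e}  B2 = {a, d, e}  B3 = {a, d, f}  B4 = {c, d, f}
Tree: B1–B2, B2–B3, B3–B4

Every bag has size at most 3, so the width is 3 − 1 = 2 and tw(G) ≤ 2. For the lower bound, G contains the cycle b–e–d–a–b, so G is not a forest; only forests have treewidth ≤ 1, hence tw(G) ≥ 2. Combining the bounds, tw(G) = 2.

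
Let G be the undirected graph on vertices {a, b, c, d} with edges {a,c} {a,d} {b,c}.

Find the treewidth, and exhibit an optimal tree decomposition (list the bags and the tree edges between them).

Treewidth 1.
One optimal decomposition is:
Bags: B1 = {a, d}  B2 = {a, c}  B3 = {b, c}
Tree: B1–B2, B2–B3

The largest bag has 2 vertices, giving width 1; this decomposition certifies tw(G) ≤ 1. G has an edge, so its treewidth is at least 1. The upper and lower bounds meet at 1, so that is the treewidth.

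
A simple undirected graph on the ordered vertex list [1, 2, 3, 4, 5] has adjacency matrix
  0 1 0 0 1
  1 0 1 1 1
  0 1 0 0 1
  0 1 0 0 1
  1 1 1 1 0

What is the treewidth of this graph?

2

A width-2 tree decomposition is:
Bags: B1 = {1, 2, 5}  B2 = {2, 4, 5}  B3 = {2, 3, 5}
Tree: B1–B2, B2–B3
The largest bag has 3 vertices, giving width 2; this decomposition certifies tw(G) ≤ 2. On the other hand G contains the 3-clique {1, 2, 5}. A clique must lie in a single bag of any decomposition, so no decomposition can have width below 2. The upper and lower bounds meet at 2, so that is the treewidth.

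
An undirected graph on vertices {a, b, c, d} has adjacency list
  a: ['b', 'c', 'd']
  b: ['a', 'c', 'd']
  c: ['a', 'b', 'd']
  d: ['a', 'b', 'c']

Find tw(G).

A width-3 tree decomposition is:
Bags: B1 = {a, b, c, d}
Tree: (single bag)
A single bag containing all 4 vertices is trivially a valid decomposition of width 3. On the other hand G contains the 4-clique {a, b, c, d}. A clique must lie in a single bag of any decomposition, so no decomposition can have width below 3. The upper and lower bounds meet at 3, so that is the treewidth.

3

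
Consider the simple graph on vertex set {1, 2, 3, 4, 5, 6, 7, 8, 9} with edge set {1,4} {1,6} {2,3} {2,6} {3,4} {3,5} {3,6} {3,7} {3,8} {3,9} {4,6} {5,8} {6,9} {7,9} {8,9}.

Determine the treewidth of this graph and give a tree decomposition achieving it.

Treewidth 2.
One such decomposition:
Bags: B1 = {3, 5, 8}  B2 = {3, 8, 9}  B3 = {3, 6, 9}  B4 = {3, 7, 9}  B5 = {2, 3, 6}  B6 = {3, 4, 6}  B7 = {1, 4, 6}
Tree: B1–B2, B2–B3, B3–B4, B3–B5, B5–B6, B6–B7

Every bag has size at most 3, so the width is 3 − 1 = 2 and tw(G) ≤ 2. Conversely, {1, 4, 6} is a clique of size 3, and the vertices of any clique must share a bag in every tree decomposition; so some bag has ≥ 3 vertices and tw(G) ≥ 2. Combining the bounds, tw(G) = 2.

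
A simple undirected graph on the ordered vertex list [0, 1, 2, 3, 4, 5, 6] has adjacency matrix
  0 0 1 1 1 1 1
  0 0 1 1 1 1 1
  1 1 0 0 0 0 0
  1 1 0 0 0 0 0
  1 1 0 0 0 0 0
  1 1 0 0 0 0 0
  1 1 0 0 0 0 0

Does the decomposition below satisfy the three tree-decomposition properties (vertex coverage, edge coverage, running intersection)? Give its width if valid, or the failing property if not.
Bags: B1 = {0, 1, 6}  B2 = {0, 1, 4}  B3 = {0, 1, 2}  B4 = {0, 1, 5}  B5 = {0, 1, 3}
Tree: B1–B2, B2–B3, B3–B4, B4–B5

Yes; width 2.

Vertex coverage: the bags together contain {0, 1, 2, 3, 4, 5, 6}, the full vertex set. Edge coverage: each edge of G has both endpoints in at least one bag. Running intersection: for every vertex, the bags containing it form a connected subtree. All three properties hold, so this is a valid tree decomposition of width max|bag| − 1 = 2, and hence tw(G) ≤ 2.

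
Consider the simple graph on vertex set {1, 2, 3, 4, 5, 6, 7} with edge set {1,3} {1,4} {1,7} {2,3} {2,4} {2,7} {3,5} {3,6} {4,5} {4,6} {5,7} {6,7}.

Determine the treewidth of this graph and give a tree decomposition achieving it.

Every bag has size at most 4, so the width is 4 − 1 = 3 and tw(G) ≤ 3. For the lower bound: the 4 vertex sets {6,7}, {2,4}, {3}, {5} are disjoint, each induces a connected subgraph, and every pair is joined by at least one edge of G. Contracting each set to a single vertex therefore yields K_{4} as a minor, and since treewidth is minor-monotone, tw(G) ≥ tw(K_{4}) = 3. Hence tw(G) = 3 exactly.

Treewidth 3.
One optimal decomposition is:
Bags: B1 = {3, 4, 6, 7}  B2 = {2, 3, 4, 7}  B3 = {3, 4, 5, 7}  B4 = {1, 3, 4, 7}
Tree: B1–B2, B2–B3, B3–B4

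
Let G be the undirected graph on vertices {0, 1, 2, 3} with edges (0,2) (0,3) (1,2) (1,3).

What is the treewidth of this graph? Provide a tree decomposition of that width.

The largest bag has 3 vertices, giving width 2; this decomposition certifies tw(G) ≤ 2. The edges 3–1–2–0–3 form a cycle, so G is not a tree and its treewidth is at least 2. Combining the bounds, tw(G) = 2.

Treewidth 2.
One optimal decomposition is:
Bags: B1 = {1, 2, 3}  B2 = {0, 2, 3}
Tree: B1–B2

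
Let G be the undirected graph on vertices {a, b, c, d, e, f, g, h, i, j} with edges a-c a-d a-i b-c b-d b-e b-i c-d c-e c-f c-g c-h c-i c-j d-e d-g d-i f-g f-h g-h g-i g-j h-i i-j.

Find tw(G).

3

A width-3 tree decomposition is:
Bags: B1 = {c, g, h, i}  B2 = {c, d, g, i}  B3 = {c, f, g, h}  B4 = {b, c, d, i}  B5 = {a, c, d, i}  B6 = {b, c, d, e}  B7 = {c, g, i, j}
Tree: B1–B2, B1–B3, B2–B4, B4–B5, B4–B6, B2–B7
Every bag has size at most 4, so the width is 4 − 1 = 3 and tw(G) ≤ 3. On the other hand G contains the 4-clique {b, c, d, e}. A clique must lie in a single bag of any decomposition, so no decomposition can have width below 3. Therefore the treewidth is 3.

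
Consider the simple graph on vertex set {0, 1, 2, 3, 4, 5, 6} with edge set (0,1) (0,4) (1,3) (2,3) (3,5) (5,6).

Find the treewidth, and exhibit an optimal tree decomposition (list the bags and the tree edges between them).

Treewidth 1.
One such decomposition:
Bags: B1 = {3, 5}  B2 = {1, 3}  B3 = {0, 1}  B4 = {2, 3}  B5 = {0, 4}  B6 = {5, 6}
Tree: B1–B2, B2–B3, B2–B4, B3–B5, B1–B6

The largest bag has 2 vertices, giving width 1; this decomposition certifies tw(G) ≤ 1. Since G has at least one edge (e.g. 3–5), it is not an edgeless graph, so tw(G) ≥ 1. The upper and lower bounds meet at 1, so that is the treewidth.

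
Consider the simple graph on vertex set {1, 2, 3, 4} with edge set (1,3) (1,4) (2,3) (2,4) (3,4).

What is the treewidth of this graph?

A width-2 tree decomposition is:
Bags: B1 = {1, 3, 4}  B2 = {2, 3, 4}
Tree: B1–B2
The largest bag has 3 vertices, giving width 2; this decomposition certifies tw(G) ≤ 2. Conversely, {1, 3, 4} is a clique of size 3, and the vertices of any clique must share a bag in every tree decomposition; so some bag has ≥ 3 vertices and tw(G) ≥ 2. Therefore the treewidth is 2.

2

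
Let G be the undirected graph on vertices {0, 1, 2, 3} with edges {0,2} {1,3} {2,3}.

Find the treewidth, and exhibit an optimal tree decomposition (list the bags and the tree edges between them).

Each bag holds 2 vertices, so the decomposition has width 1, which upper-bounds the treewidth. G has an edge, so its treewidth is at least 1. Hence tw(G) = 1 exactly.

Treewidth 1.
One such decomposition:
Bags: B1 = {1, 3}  B2 = {2, 3}  B3 = {0, 2}
Tree: B1–B2, B2–B3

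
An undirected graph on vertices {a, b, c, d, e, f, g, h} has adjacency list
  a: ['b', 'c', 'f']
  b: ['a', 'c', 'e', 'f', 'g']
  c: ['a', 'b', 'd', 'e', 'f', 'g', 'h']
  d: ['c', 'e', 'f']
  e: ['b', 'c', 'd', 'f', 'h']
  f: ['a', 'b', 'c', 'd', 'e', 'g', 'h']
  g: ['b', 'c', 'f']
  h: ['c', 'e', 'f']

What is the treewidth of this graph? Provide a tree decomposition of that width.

Treewidth 3.
One such decomposition:
Bags: B1 = {b, c, f, g}  B2 = {a, b, c, f}  B3 = {b, c, e, f}  B4 = {c, d, e, f}  B5 = {c, e, f, h}
Tree: B1–B2, B2–B3, B3–B4, B3–B5

Every bag has size at most 4, so the width is 4 − 1 = 3 and tw(G) ≤ 3. Conversely, {c, d, e, f} is a clique of size 4, and the vertices of any clique must share a bag in every tree decomposition; so some bag has ≥ 4 vertices and tw(G) ≥ 3. Hence tw(G) = 3 exactly.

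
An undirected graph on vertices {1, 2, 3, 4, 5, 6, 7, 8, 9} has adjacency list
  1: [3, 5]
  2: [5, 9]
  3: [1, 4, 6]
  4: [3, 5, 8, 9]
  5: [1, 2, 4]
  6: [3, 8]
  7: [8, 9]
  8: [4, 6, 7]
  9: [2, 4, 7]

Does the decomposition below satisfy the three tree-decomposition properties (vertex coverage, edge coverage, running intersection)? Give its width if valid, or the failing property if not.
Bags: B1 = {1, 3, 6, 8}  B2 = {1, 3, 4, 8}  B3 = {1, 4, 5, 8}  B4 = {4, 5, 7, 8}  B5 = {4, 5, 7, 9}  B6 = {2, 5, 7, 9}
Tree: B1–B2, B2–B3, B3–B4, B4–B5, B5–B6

Yes; width 3.

Vertex coverage: the bags together contain {1, 2, 3, 4, 5, 6, 7, 8, 9}, the full vertex set. Edge coverage: each edge of G has both endpoints in at least one bag. Running intersection: for every vertex, the bags containing it form a connected subtree. All three properties hold, so this is a valid tree decomposition of width max|bag| − 1 = 3, and hence tw(G) ≤ 3.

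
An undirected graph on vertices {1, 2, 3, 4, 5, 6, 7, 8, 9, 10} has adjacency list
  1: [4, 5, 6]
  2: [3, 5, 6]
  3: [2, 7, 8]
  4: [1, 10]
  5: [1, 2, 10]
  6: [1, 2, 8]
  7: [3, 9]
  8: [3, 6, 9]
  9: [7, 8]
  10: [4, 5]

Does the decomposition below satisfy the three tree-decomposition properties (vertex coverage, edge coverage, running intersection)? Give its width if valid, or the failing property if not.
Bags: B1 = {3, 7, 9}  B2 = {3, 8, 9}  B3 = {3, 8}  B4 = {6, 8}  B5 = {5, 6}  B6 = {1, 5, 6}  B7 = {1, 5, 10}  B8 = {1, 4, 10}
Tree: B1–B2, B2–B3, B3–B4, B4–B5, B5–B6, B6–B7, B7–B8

No — vertex 2 appears in no bag.

A tree decomposition must satisfy three properties: every vertex lies in some bag; for every edge, both endpoints lie together in some bag; and for every vertex, the bags containing it form a connected subtree. Here vertex 2 appears in no bag, so the decomposition is invalid.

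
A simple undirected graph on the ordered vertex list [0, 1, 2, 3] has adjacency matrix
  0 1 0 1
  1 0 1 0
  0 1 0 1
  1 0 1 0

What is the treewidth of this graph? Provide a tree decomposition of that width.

The largest bag has 3 vertices, giving width 2; this decomposition certifies tw(G) ≤ 2. The edges 2–3–0–1–2 form a cycle, so G is not a tree and its treewidth is at least 2. Therefore the treewidth is 2.

Treewidth 2.
One such decomposition:
Bags: B1 = {0, 2, 3}  B2 = {0, 1, 2}
Tree: B1–B2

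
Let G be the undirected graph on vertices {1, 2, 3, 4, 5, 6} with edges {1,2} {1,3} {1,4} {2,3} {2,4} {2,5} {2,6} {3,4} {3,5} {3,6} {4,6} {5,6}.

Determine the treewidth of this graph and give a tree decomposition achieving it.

Every bag has size at most 4, so the width is 4 − 1 = 3 and tw(G) ≤ 3. Conversely, {1, 2, 3, 4} is a clique of size 4, and the vertices of any clique must share a bag in every tree decomposition; so some bag has ≥ 4 vertices and tw(G) ≥ 3. Hence tw(G) = 3 exactly.

Treewidth 3.
One such decomposition:
Bags: B1 = {2, 3, 5, 6}  B2 = {2, 3, 4, 6}  B3 = {1, 2, 3, 4}
Tree: B1–B2, B2–B3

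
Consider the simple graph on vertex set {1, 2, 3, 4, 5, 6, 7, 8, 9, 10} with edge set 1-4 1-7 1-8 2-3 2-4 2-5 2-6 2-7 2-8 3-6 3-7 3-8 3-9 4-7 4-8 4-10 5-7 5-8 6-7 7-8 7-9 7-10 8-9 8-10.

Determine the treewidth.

3

A width-3 tree decomposition is:
Bags: B1 = {2, 4, 7, 8}  B2 = {2, 3, 7, 8}  B3 = {4, 7, 8, 10}  B4 = {2, 5, 7, 8}  B5 = {3, 7, 8, 9}  B6 = {1, 4, 7, 8}  B7 = {2, 3, 6, 7}
Tree: B1–B2, B1–B3, B2–B4, B2–B5, B3–B6, B2–B7
Each bag holds 4 vertices, so the decomposition has width 3, which upper-bounds the treewidth. For the lower bound, the 4 vertices {1, 4, 7, 8} are pairwise adjacent, and any tree decomposition puts a clique entirely inside one bag — forcing width ≥ 3. Combining the bounds, tw(G) = 3.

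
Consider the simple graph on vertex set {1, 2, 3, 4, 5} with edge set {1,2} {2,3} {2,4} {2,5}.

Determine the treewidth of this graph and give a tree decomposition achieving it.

Treewidth 1.
One optimal decomposition is:
Bags: B1 = {2, 5}  B2 = {1, 2}  B3 = {2, 4}  B4 = {2, 3}
Tree: B1–B2, B2–B3, B3–B4

Each bag holds 2 vertices, so the decomposition has width 1, which upper-bounds the treewidth. Since G has at least one edge (e.g. 5–2), it is not an edgeless graph, so tw(G) ≥ 1. The upper and lower bounds meet at 1, so that is the treewidth.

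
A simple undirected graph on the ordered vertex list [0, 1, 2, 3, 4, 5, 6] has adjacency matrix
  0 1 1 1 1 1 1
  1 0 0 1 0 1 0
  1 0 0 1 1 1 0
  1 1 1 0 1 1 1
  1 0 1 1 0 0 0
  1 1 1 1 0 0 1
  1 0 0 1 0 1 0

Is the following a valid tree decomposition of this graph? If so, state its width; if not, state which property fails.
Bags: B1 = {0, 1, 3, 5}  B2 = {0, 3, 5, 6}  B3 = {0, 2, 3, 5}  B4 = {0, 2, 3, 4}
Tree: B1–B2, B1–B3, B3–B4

Yes; width 3.

Every vertex of G appears in some bag (union = {0, 1, 2, 3, 4, 5, 6}); every edge is covered by a bag; and for each vertex v the set of bags containing v is connected in the bag tree. The decomposition is therefore valid. The largest bag has 4 vertices, so the width is 3.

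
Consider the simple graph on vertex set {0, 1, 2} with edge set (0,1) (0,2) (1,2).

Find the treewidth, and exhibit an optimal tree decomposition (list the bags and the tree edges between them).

With just one bag of size 3, the width is 3 − 1 = 2, so tw(G) ≤ 2. On the other hand G contains the 3-clique {0, 1, 2}. A clique must lie in a single bag of any decomposition, so no decomposition can have width below 2. Combining the bounds, tw(G) = 2.

Treewidth 2.
One optimal decomposition is:
Bags: B1 = {0, 1, 2}
Tree: (single bag)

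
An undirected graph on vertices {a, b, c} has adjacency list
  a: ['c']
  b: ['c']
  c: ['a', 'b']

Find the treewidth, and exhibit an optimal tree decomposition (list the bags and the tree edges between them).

Each bag holds 2 vertices, so the decomposition has width 1, which upper-bounds the treewidth. G has an edge, so its treewidth is at least 1. Therefore the treewidth is 1.

Treewidth 1.
One such decomposition:
Bags: B1 = {a, c}  B2 = {b, c}
Tree: B1–B2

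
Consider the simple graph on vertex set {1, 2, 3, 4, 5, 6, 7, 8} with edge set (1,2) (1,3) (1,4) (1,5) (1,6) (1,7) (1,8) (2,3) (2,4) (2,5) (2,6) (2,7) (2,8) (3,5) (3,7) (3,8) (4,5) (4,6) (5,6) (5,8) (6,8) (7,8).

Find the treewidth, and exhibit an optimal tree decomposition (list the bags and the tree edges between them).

Treewidth 4.
Bags: B1 = {1, 2, 4, 5, 6}  B2 = {1, 2, 5, 6, 8}  B3 = {1, 2, 3, 5, 8}  B4 = {1, 2, 3, 7, 8}
Tree: B1–B2, B2–B3, B3–B4

The largest bag has 5 vertices, giving width 4; this decomposition certifies tw(G) ≤ 4. On the other hand G contains the 5-clique {1, 2, 3, 5, 8}. A clique must lie in a single bag of any decomposition, so no decomposition can have width below 4. Hence tw(G) = 4 exactly.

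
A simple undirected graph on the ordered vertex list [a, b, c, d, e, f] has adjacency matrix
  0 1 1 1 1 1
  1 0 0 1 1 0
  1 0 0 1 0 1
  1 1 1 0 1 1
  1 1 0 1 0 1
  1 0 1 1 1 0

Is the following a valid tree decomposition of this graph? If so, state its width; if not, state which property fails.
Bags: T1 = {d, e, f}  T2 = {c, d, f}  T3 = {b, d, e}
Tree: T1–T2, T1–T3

A tree decomposition must satisfy three properties: every vertex lies in some bag; for every edge, both endpoints lie together in some bag; and for every vertex, the bags containing it form a connected subtree. Here vertex a appears in no bag, so the decomposition is invalid.

No — vertex a appears in no bag.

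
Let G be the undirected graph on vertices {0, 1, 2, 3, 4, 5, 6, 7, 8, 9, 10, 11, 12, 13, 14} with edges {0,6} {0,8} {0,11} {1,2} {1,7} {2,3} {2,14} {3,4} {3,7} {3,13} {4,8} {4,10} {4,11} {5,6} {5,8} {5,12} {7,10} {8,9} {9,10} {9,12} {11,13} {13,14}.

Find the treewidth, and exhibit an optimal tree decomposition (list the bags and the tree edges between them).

Each bag holds 4 vertices, so the decomposition has width 3, which upper-bounds the treewidth. For the lower bound: the 4 vertex sets {5,6,12}, {9}, {8}, {0,4,10,11} are disjoint, each induces a connected subgraph, and every pair is joined by at least one edge of G. Contracting each set to a single vertex therefore yields K_{4} as a minor, and since treewidth is minor-monotone, tw(G) ≥ tw(K_{4}) = 3. Hence tw(G) = 3 exactly.

Treewidth 3.
Bags: B1 = {5, 6, 9, 12}  B2 = {5, 6, 8, 9}  B3 = {0, 6, 8, 9}  B4 = {0, 8, 9, 10}  B5 = {0, 4, 8, 10}  B6 = {0, 4, 10, 11}  B7 = {4, 7, 10, 11}  B8 = {3, 4, 7, 11}  B9 = {3, 7, 11, 13}  B10 = {1, 3, 7, 13}  B11 = {1, 2, 3, 13}  B12 = {1, 2, 13, 14}
Tree: B1–B2, B2–B3, B3–B4, B4–B5, B5–B6, B6–B7, B7–B8, B8–B9, B9–B10, B10–B11, B11–B12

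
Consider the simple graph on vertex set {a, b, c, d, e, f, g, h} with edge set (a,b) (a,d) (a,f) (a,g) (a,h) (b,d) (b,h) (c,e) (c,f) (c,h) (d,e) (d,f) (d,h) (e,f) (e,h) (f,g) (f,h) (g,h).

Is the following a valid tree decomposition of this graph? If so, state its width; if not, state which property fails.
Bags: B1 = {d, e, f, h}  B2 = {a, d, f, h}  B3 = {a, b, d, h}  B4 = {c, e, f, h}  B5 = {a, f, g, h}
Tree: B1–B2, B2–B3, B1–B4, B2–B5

Every vertex of G appears in some bag (union = {a, b, c, d, e, f, g, h}); every edge is covered by a bag; and for each vertex v the set of bags containing v is connected in the bag tree. The decomposition is therefore valid. The largest bag has 4 vertices, so the width is 3.

Yes; width 3.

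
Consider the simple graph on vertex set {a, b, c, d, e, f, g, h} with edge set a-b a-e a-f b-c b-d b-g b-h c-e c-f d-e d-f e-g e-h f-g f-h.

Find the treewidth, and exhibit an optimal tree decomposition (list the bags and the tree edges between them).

Each bag holds 4 vertices, so the decomposition has width 3, which upper-bounds the treewidth. For the lower bound: the 4 vertex sets {a,e}, {d,f}, {b}, {h} are disjoint, each induces a connected subgraph, and every pair is joined by at least one edge of G. Contracting each set to a single vertex therefore yields K_{4} as a minor, and since treewidth is minor-monotone, tw(G) ≥ tw(K_{4}) = 3. Therefore the treewidth is 3.

Treewidth 3.
One optimal decomposition is:
Bags: B1 = {a, b, e, f}  B2 = {b, d, e, f}  B3 = {b, e, f, h}  B4 = {b, e, f, g}  B5 = {b, c, e, f}
Tree: B1–B2, B2–B3, B3–B4, B4–B5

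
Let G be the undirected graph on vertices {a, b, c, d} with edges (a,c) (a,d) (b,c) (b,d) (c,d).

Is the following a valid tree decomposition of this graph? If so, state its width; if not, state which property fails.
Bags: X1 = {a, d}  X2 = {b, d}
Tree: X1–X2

No — vertex c appears in no bag.

A tree decomposition must satisfy three properties: every vertex lies in some bag; for every edge, both endpoints lie together in some bag; and for every vertex, the bags containing it form a connected subtree. Here vertex c appears in no bag, so the decomposition is invalid.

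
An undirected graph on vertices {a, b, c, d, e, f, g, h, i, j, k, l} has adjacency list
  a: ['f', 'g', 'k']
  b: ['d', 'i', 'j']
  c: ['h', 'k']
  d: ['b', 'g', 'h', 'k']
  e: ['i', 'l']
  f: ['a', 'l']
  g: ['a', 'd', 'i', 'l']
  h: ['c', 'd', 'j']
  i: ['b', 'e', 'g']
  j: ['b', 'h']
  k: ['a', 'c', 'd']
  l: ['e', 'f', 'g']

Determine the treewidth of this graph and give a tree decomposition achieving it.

Treewidth 3.
Bags: B1 = {c, h, j, k}  B2 = {d, h, j, k}  B3 = {b, d, j, k}  B4 = {a, b, d, k}  B5 = {a, b, d, g}  B6 = {a, b, g, i}  B7 = {a, f, g, i}  B8 = {f, g, i, l}  B9 = {e, f, i, l}
Tree: B1–B2, B2–B3, B3–B4, B4–B5, B5–B6, B6–B7, B7–B8, B8–B9

Every bag has size at most 4, so the width is 4 − 1 = 3 and tw(G) ≤ 3. For the lower bound: the 4 vertex sets {c,h,j}, {k}, {d}, {a,b,g,i} are disjoint, each induces a connected subgraph, and every pair is joined by at least one edge of G. Contracting each set to a single vertex therefore yields K_{4} as a minor, and since treewidth is minor-monotone, tw(G) ≥ tw(K_{4}) = 3. The upper and lower bounds meet at 3, so that is the treewidth.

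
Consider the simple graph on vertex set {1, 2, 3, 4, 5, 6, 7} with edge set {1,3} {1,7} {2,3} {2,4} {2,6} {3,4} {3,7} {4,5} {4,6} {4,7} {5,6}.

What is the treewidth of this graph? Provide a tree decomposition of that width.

Every bag has size at most 3, so the width is 3 − 1 = 2 and tw(G) ≤ 2. For the lower bound, the 3 vertices {1, 3, 7} are pairwise adjacent, and any tree decomposition puts a clique entirely inside one bag — forcing width ≥ 2. Hence tw(G) = 2 exactly.

Treewidth 2.
Bags: B1 = {4, 5, 6}  B2 = {2, 4, 6}  B3 = {2, 3, 4}  B4 = {3, 4, 7}  B5 = {1, 3, 7}
Tree: B1–B2, B2–B3, B3–B4, B4–B5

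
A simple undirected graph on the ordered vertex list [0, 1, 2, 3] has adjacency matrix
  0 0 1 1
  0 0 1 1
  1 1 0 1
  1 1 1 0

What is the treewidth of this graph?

2

A width-2 tree decomposition is:
Bags: B1 = {0, 2, 3}  B2 = {1, 2, 3}
Tree: B1–B2
The largest bag has 3 vertices, giving width 2; this decomposition certifies tw(G) ≤ 2. Conversely, {0, 2, 3} is a clique of size 3, and the vertices of any clique must share a bag in every tree decomposition; so some bag has ≥ 3 vertices and tw(G) ≥ 2. Hence tw(G) = 2 exactly.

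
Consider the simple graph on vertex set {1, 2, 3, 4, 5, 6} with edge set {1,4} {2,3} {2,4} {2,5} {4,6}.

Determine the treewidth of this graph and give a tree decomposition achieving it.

Treewidth 1.
One such decomposition:
Bags: B1 = {1, 4}  B2 = {2, 4}  B3 = {2, 3}  B4 = {4, 6}  B5 = {2, 5}
Tree: B1–B2, B2–B3, B1–B4, B2–B5

The largest bag has 2 vertices, giving width 1; this decomposition certifies tw(G) ≤ 1. Since G has at least one edge (e.g. 4–1), it is not an edgeless graph, so tw(G) ≥ 1. The upper and lower bounds meet at 1, so that is the treewidth.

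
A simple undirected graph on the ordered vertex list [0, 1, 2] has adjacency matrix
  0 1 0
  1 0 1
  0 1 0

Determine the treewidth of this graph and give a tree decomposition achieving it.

Treewidth 1.
One optimal decomposition is:
Bags: B1 = {0, 1}  B2 = {1, 2}
Tree: B1–B2

Each bag holds 2 vertices, so the decomposition has width 1, which upper-bounds the treewidth. Any graph with an edge has treewidth ≥ 1, and G has the edge 0–1. Hence tw(G) = 1 exactly.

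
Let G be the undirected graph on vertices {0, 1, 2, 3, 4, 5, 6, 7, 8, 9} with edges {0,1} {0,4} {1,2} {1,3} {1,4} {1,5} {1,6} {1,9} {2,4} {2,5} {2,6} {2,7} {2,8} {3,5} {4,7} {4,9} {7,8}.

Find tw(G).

2

A width-2 tree decomposition is:
Bags: B1 = {2, 4, 7}  B2 = {1, 2, 4}  B3 = {1, 2, 6}  B4 = {2, 7, 8}  B5 = {1, 4, 9}  B6 = {1, 2, 5}  B7 = {0, 1, 4}  B8 = {1, 3, 5}
Tree: B1–B2, B2–B3, B1–B4, B2–B5, B2–B6, B5–B7, B6–B8
The largest bag has 3 vertices, giving width 2; this decomposition certifies tw(G) ≤ 2. Conversely, {2, 7, 8} is a clique of size 3, and the vertices of any clique must share a bag in every tree decomposition; so some bag has ≥ 3 vertices and tw(G) ≥ 2. Therefore the treewidth is 2.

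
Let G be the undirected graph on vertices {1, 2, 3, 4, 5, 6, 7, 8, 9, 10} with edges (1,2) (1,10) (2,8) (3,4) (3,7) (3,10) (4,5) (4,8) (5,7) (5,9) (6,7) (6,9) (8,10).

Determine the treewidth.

2

A width-2 tree decomposition is:
Bags: B1 = {1, 2, 10}  B2 = {2, 8, 10}  B3 = {3, 8, 10}  B4 = {3, 4, 8}  B5 = {3, 4, 7}  B6 = {4, 5, 7}  B7 = {5, 6, 7}  B8 = {5, 6, 9}
Tree: B1–B2, B2–B3, B3–B4, B4–B5, B5–B6, B6–B7, B7–B8
The largest bag has 3 vertices, giving width 2; this decomposition certifies tw(G) ≤ 2. The edges 1–2–8–10–1 form a cycle, so G is not a tree and its treewidth is at least 2. The upper and lower bounds meet at 2, so that is the treewidth.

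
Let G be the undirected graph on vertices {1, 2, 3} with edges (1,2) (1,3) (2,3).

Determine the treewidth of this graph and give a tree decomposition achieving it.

A single bag containing all 3 vertices is trivially a valid decomposition of width 2. Conversely, {1, 2, 3} is a clique of size 3, and the vertices of any clique must share a bag in every tree decomposition; so some bag has ≥ 3 vertices and tw(G) ≥ 2. The upper and lower bounds meet at 2, so that is the treewidth.

Treewidth 2.
One such decomposition:
Bags: B1 = {1, 2, 3}
Tree: (single bag)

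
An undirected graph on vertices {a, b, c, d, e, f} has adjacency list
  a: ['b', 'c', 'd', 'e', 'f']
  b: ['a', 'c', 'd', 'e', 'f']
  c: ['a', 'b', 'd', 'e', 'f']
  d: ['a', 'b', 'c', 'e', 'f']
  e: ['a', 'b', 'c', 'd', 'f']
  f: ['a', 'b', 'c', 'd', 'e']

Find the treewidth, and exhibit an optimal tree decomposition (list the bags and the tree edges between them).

Treewidth 5.
One optimal decomposition is:
Bags: B1 = {a, b, c, d, e, f}
Tree: (single bag)

With just one bag of size 6, the width is 6 − 1 = 5, so tw(G) ≤ 5. On the other hand G contains the 6-clique {a, b, c, d, e, f}. A clique must lie in a single bag of any decomposition, so no decomposition can have width below 5. Therefore the treewidth is 5.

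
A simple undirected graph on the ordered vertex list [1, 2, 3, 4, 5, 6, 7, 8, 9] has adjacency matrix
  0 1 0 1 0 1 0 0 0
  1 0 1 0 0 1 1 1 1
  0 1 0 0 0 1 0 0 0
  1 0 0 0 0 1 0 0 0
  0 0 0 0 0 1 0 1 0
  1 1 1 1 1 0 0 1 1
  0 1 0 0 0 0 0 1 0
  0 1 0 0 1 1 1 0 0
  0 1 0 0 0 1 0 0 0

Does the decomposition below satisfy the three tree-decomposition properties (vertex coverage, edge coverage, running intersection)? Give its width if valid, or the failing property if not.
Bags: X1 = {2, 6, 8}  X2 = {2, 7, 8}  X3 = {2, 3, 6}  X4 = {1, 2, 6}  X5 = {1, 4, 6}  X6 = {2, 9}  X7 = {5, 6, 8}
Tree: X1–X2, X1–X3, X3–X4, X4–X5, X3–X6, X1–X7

A tree decomposition must satisfy three properties: every vertex lies in some bag; for every edge, both endpoints lie together in some bag; and for every vertex, the bags containing it form a connected subtree. Here edge (6,9) lies in no bag, so the decomposition is invalid.

No — edge (6,9) lies in no bag.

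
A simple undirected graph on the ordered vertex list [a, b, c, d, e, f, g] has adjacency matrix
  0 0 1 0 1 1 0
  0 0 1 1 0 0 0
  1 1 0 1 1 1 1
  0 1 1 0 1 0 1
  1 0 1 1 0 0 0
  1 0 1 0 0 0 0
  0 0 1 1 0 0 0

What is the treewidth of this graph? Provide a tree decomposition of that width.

Each bag holds 3 vertices, so the decomposition has width 2, which upper-bounds the treewidth. For the lower bound, the 3 vertices {c, d, g} are pairwise adjacent, and any tree decomposition puts a clique entirely inside one bag — forcing width ≥ 2. Therefore the treewidth is 2.

Treewidth 2.
Bags: B1 = {a, c, e}  B2 = {c, d, e}  B3 = {a, c, f}  B4 = {c, d, g}  B5 = {b, c, d}
Tree: B1–B2, B1–B3, B2–B4, B4–B5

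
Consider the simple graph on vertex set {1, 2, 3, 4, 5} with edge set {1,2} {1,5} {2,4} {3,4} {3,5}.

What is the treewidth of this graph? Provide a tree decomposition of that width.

Treewidth 2.
One optimal decomposition is:
Bags: B1 = {1, 3, 5}  B2 = {1, 2, 3}  B3 = {2, 3, 4}
Tree: B1–B2, B2–B3

The largest bag has 3 vertices, giving width 2; this decomposition certifies tw(G) ≤ 2. Since 3–5–1–2–4–3 is a cycle in G, G is not acyclic. Forests are exactly the graphs of treewidth ≤ 1, so tw(G) ≥ 2. Hence tw(G) = 2 exactly.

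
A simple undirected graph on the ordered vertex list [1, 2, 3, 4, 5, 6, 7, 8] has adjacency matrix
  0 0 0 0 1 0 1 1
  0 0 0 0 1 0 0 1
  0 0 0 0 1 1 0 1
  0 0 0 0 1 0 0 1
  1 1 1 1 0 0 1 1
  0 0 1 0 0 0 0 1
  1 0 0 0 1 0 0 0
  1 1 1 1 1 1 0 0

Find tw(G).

2

A width-2 tree decomposition is:
Bags: B1 = {3, 5, 8}  B2 = {1, 5, 8}  B3 = {3, 6, 8}  B4 = {2, 5, 8}  B5 = {4, 5, 8}  B6 = {1, 5, 7}
Tree: B1–B2, B1–B3, B1–B4, B4–B5, B2–B6
Each bag holds 3 vertices, so the decomposition has width 2, which upper-bounds the treewidth. Conversely, {1, 5, 8} is a clique of size 3, and the vertices of any clique must share a bag in every tree decomposition; so some bag has ≥ 3 vertices and tw(G) ≥ 2. The upper and lower bounds meet at 2, so that is the treewidth.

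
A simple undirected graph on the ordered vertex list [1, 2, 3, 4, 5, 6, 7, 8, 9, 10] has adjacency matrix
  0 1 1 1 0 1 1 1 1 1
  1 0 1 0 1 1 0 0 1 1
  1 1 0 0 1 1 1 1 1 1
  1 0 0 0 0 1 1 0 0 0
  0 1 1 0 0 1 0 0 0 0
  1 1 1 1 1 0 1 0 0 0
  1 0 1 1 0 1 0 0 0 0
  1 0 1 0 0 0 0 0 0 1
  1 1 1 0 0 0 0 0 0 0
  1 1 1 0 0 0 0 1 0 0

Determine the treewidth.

A width-3 tree decomposition is:
Bags: B1 = {2, 3, 5, 6}  B2 = {1, 2, 3, 6}  B3 = {1, 2, 3, 10}  B4 = {1, 2, 3, 9}  B5 = {1, 3, 6, 7}  B6 = {1, 4, 6, 7}  B7 = {1, 3, 8, 10}
Tree: B1–B2, B2–B3, B3–B4, B2–B5, B5–B6, B3–B7
Each bag holds 4 vertices, so the decomposition has width 3, which upper-bounds the treewidth. For the lower bound, the 4 vertices {1, 3, 8, 10} are pairwise adjacent, and any tree decomposition puts a clique entirely inside one bag — forcing width ≥ 3. Hence tw(G) = 3 exactly.

3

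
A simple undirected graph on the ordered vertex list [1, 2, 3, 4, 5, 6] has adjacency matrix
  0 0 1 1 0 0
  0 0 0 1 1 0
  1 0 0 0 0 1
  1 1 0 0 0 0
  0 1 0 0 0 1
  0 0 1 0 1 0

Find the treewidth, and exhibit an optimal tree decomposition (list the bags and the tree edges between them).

Every bag has size at most 3, so the width is 3 − 1 = 2 and tw(G) ≤ 2. Since 1–4–2–5–6–3–1 is a cycle in G, G is not acyclic. Forests are exactly the graphs of treewidth ≤ 1, so tw(G) ≥ 2. Combining the bounds, tw(G) = 2.

Treewidth 2.
Bags: B1 = {1, 2, 4}  B2 = {1, 2, 5}  B3 = {1, 5, 6}  B4 = {1, 3, 6}
Tree: B1–B2, B2–B3, B3–B4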